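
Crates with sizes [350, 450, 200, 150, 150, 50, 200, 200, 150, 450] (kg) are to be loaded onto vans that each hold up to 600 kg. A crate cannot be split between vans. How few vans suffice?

4

Total = 450 + 450 + 350 + 200 + 200 + 200 + 150 + 150 + 150 + 50 = 2350 kg.
Lower bound: ⌈2350/600⌉ = 4 vans.
A packing using 4 vans:
  van 1: 450 + 150 = 600
  van 2: 450 + 150 = 600
  van 3: 350 + 200 + 50 = 600
  van 4: 200 + 200 + 150 = 550
This matches the lower bound, so 4 is optimal.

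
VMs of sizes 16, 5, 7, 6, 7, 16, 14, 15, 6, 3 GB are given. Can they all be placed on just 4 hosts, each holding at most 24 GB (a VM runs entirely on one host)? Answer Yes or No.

Total = 95 GB; ⌈95/24⌉ = 4.
The bound of 4 does not rule out 4, but exhaustive search shows no assignment into 4 hosts of capacity 24 GB exists — the minimum is 5.

No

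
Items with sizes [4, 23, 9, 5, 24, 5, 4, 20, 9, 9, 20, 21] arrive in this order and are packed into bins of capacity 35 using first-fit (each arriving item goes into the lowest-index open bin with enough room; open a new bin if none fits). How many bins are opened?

  4 → bin 1 (new)  [load 4/35]
  23 → bin 1  [load 27/35]
  9 → bin 2 (new)  [load 9/35]
  5 → bin 1  [load 32/35]
  24 → bin 2  [load 33/35]
  5 → bin 3 (new)  [load 5/35]
  4 → bin 3  [load 9/35]
  20 → bin 3  [load 29/35]
  9 → bin 4 (new)  [load 9/35]
  9 → bin 4  [load 18/35]
  20 → bin 5 (new)  [load 20/35]
  21 → bin 6 (new)  [load 21/35]
6 bins opened.

6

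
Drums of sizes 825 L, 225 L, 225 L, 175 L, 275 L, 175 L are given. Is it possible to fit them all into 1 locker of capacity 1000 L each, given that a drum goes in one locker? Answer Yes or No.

Total = 1900 L; ⌈1900/1000⌉ = 2.
At least 2 storage lockers are required, but only 1 is allowed.

No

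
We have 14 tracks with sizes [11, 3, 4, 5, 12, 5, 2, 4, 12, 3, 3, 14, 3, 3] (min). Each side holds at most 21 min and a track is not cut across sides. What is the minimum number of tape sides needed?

4

Total = 14 + 12 + 12 + 11 + 5 + 5 + 4 + 4 + 3 + 3 + 3 + 3 + 3 + 2 = 84 min.
Lower bound: ⌈84/21⌉ = 4 tape sides.
A packing using 4 tape sides:
  side 1: 14 + 5 + 2 = 21
  side 2: 12 + 5 + 4 = 21
  side 3: 12 + 3 + 3 + 3 = 21
  side 4: 11 + 4 + 3 + 3 = 21
This matches the lower bound, so 4 is optimal.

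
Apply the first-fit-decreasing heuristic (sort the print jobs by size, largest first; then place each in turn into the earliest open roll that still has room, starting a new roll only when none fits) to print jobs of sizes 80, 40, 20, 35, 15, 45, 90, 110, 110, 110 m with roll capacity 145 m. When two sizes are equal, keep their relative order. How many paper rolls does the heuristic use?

Sorted descending: 110, 110, 110, 90, 80, 45, 40, 35, 20, 15.
  110 → roll 1 (new)  [load 110/145]
  110 → roll 2 (new)  [load 110/145]
  110 → roll 3 (new)  [load 110/145]
  90 → roll 4 (new)  [load 90/145]
  80 → roll 5 (new)  [load 80/145]
  45 → roll 4  [load 135/145]
  40 → roll 5  [load 120/145]
  35 → roll 1  [load 145/145]
  20 → roll 2  [load 130/145]
  15 → roll 2  [load 145/145]
5 paper rolls opened.

5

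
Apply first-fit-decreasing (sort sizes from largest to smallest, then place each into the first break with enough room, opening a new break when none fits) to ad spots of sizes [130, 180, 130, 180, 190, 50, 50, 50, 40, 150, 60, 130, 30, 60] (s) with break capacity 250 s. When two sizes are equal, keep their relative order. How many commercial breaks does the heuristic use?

7

Sorted descending: 190, 180, 180, 150, 130, 130, 130, 60, 60, 50, 50, 50, 40, 30.
  190 → break 1 (new)  [load 190/250]
  180 → break 2 (new)  [load 180/250]
  180 → break 3 (new)  [load 180/250]
  150 → break 4 (new)  [load 150/250]
  130 → break 5 (new)  [load 130/250]
  130 → break 6 (new)  [load 130/250]
  130 → break 7 (new)  [load 130/250]
  60 → break 1  [load 250/250]
  60 → break 2  [load 240/250]
  50 → break 3  [load 230/250]
  50 → break 4  [load 200/250]
  50 → break 4  [load 250/250]
  40 → break 5  [load 170/250]
  30 → break 5  [load 200/250]
7 commercial breaks opened.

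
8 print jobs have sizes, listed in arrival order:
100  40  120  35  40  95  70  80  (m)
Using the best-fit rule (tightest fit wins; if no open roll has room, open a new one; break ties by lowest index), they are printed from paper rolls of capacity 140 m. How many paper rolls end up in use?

  100 → roll 1 (new)  [load 100/140]
  40 → roll 1  [load 140/140]
  120 → roll 2 (new)  [load 120/140]
  35 → roll 3 (new)  [load 35/140]
  40 → roll 3  [load 75/140]
  95 → roll 4 (new)  [load 95/140]
  70 → roll 5 (new)  [load 70/140]
  80 → roll 6 (new)  [load 80/140]
6 paper rolls opened.

6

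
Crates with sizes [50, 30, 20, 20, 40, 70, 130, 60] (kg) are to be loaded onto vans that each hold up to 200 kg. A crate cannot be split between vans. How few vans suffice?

Total = 130 + 70 + 60 + 50 + 40 + 30 + 20 + 20 = 420 kg.
Lower bound: ⌈420/200⌉ = 3 vans.
A packing using 3 vans:
  van 1: 130 + 70 = 200
  van 2: 60 + 50 + 40 + 30 + 20 = 200
  van 3: 20 = 20
This matches the lower bound, so 3 is optimal.

3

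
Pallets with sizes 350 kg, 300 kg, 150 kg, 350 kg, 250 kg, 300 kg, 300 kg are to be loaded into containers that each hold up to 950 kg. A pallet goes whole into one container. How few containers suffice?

3

Total = 350 + 350 + 300 + 300 + 300 + 250 + 150 = 2000 kg.
Lower bound: ⌈2000/950⌉ = 3 containers.
A packing using 3 containers:
  container 1: 350 + 350 + 250 = 950
  container 2: 300 + 300 + 300 = 900
  container 3: 150 = 150
This matches the lower bound, so 3 is optimal.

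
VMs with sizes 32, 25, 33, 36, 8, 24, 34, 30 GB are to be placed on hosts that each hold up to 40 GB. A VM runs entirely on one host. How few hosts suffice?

Total = 36 + 34 + 33 + 32 + 30 + 25 + 24 + 8 = 222 GB.
Lower bound: ⌈222/40⌉ = 6 hosts.
Also, 7 VMs each exceed 20 GB, and no two of those can share a host, so at least 7 hosts are needed.
A packing using 7 hosts:
  host 1: 36 = 36
  host 2: 34 = 34
  host 3: 33 = 33
  host 4: 32 + 8 = 40
  host 5: 30 = 30
  host 6: 25 = 25
  host 7: 24 = 24
This matches the lower bound, so 7 is optimal.

7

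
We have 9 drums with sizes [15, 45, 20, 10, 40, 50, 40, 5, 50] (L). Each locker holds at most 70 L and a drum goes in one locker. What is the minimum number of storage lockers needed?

5

Total = 50 + 50 + 45 + 40 + 40 + 20 + 15 + 10 + 5 = 275 L.
Lower bound: ⌈275/70⌉ = 4 storage lockers.
Also, 5 drums each exceed 35 L, and no two of those can share a locker, so at least 5 storage lockers are needed.
A packing using 5 storage lockers:
  locker 1: 50 + 20 = 70
  locker 2: 50 + 15 + 5 = 70
  locker 3: 45 + 10 = 55
  locker 4: 40 = 40
  locker 5: 40 = 40
This matches the lower bound, so 5 is optimal.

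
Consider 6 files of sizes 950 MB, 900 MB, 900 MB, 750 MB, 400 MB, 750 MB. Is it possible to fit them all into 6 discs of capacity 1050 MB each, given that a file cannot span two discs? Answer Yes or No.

Yes

A valid assignment using 6 discs:
  disc 1: 950 = 950
  disc 2: 900 = 900
  disc 3: 900 = 900
  disc 4: 750 = 750
  disc 5: 750 = 750
  disc 6: 400 = 400
Every load is within 1050 MB, so 6 discs suffice.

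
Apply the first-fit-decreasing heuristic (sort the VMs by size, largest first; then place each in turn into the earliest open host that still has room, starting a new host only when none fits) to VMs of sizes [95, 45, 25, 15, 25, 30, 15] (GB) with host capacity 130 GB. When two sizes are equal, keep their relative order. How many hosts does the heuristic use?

Sorted descending: 95, 45, 30, 25, 25, 15, 15.
  95 → host 1 (new)  [load 95/130]
  45 → host 2 (new)  [load 45/130]
  30 → host 1  [load 125/130]
  25 → host 2  [load 70/130]
  25 → host 2  [load 95/130]
  15 → host 2  [load 110/130]
  15 → host 2  [load 125/130]
2 hosts opened.

2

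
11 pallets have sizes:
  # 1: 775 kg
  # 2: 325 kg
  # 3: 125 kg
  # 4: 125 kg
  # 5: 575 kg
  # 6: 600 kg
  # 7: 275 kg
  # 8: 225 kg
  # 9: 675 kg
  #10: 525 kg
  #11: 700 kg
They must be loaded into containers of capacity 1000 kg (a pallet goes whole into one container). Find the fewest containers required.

Total = 775 + 700 + 675 + 600 + 575 + 525 + 325 + 275 + 225 + 125 + 125 = 4925 kg.
Lower bound: ⌈4925/1000⌉ = 5 containers.
Also, 6 pallets each exceed 500 kg, and no two of those can share a container, so at least 6 containers are needed.
A packing using 6 containers:
  container 1: 775 + 225 = 1000
  container 2: 700 + 275 = 975
  container 3: 675 + 325 = 1000
  container 4: 600 + 125 + 125 = 850
  container 5: 575 = 575
  container 6: 525 = 525
This matches the lower bound, so 6 is optimal.

6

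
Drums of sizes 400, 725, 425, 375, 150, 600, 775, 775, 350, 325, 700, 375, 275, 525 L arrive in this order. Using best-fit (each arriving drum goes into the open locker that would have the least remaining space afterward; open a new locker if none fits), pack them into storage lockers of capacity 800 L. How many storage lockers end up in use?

10

  400 → locker 1 (new)  [load 400/800]
  725 → locker 2 (new)  [load 725/800]
  425 → locker 3 (new)  [load 425/800]
  375 → locker 3  [load 800/800]
  150 → locker 1  [load 550/800]
  600 → locker 4 (new)  [load 600/800]
  775 → locker 5 (new)  [load 775/800]
  775 → locker 6 (new)  [load 775/800]
  350 → locker 7 (new)  [load 350/800]
  325 → locker 7  [load 675/800]
  700 → locker 8 (new)  [load 700/800]
  375 → locker 9 (new)  [load 375/800]
  275 → locker 9  [load 650/800]
  525 → locker 10 (new)  [load 525/800]
10 storage lockers opened.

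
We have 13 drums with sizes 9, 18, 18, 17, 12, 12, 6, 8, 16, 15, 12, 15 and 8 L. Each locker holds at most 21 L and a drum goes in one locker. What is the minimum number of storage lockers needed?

9

Total = 18 + 18 + 17 + 16 + 15 + 15 + 12 + 12 + 12 + 9 + 8 + 8 + 6 = 166 L.
Lower bound: ⌈166/21⌉ = 8 storage lockers.
Also, 9 drums each exceed 21/2 L, and no two of those can share a locker, so at least 9 storage lockers are needed.
A packing using 9 storage lockers:
  locker 1: 18 = 18
  locker 2: 18 = 18
  locker 3: 17 = 17
  locker 4: 16 = 16
  locker 5: 15 + 6 = 21
  locker 6: 15 = 15
  locker 7: 12 + 9 = 21
  locker 8: 12 + 8 = 20
  locker 9: 12 + 8 = 20
This matches the lower bound, so 9 is optimal.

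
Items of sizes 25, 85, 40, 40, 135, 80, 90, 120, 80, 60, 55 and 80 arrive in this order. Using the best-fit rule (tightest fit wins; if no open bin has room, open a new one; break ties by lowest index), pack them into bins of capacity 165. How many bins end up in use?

7

  25 → bin 1 (new)  [load 25/165]
  85 → bin 1  [load 110/165]
  40 → bin 1  [load 150/165]
  40 → bin 2 (new)  [load 40/165]
  135 → bin 3 (new)  [load 135/165]
  80 → bin 2  [load 120/165]
  90 → bin 4 (new)  [load 90/165]
  120 → bin 5 (new)  [load 120/165]
  80 → bin 6 (new)  [load 80/165]
  60 → bin 4  [load 150/165]
  55 → bin 6  [load 135/165]
  80 → bin 7 (new)  [load 80/165]
7 bins opened.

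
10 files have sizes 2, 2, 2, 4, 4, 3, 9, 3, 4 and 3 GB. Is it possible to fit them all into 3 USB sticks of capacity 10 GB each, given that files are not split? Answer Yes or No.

No

Total = 36 GB; ⌈36/10⌉ = 4.
At least 4 USB sticks are required, but only 3 are allowed.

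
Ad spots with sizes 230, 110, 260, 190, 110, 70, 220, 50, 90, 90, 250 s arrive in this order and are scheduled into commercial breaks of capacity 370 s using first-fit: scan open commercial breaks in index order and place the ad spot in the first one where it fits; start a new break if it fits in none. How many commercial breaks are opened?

  230 → break 1 (new)  [load 230/370]
  110 → break 1  [load 340/370]
  260 → break 2 (new)  [load 260/370]
  190 → break 3 (new)  [load 190/370]
  110 → break 2  [load 370/370]
  70 → break 3  [load 260/370]
  220 → break 4 (new)  [load 220/370]
  50 → break 3  [load 310/370]
  90 → break 4  [load 310/370]
  90 → break 5 (new)  [load 90/370]
  250 → break 5  [load 340/370]
5 commercial breaks opened.

5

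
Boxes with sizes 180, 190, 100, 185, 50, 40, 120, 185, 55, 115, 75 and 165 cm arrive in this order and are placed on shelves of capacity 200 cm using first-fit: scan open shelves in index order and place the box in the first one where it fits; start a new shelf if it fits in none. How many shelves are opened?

8

  180 → shelf 1 (new)  [load 180/200]
  190 → shelf 2 (new)  [load 190/200]
  100 → shelf 3 (new)  [load 100/200]
  185 → shelf 4 (new)  [load 185/200]
  50 → shelf 3  [load 150/200]
  40 → shelf 3  [load 190/200]
  120 → shelf 5 (new)  [load 120/200]
  185 → shelf 6 (new)  [load 185/200]
  55 → shelf 5  [load 175/200]
  115 → shelf 7 (new)  [load 115/200]
  75 → shelf 7  [load 190/200]
  165 → shelf 8 (new)  [load 165/200]
8 shelves opened.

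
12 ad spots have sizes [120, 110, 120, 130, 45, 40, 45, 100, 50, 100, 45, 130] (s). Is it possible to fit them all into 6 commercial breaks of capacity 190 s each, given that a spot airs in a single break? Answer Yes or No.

Total = 1035 s; ⌈1035/190⌉ = 6.
7 ad spots each exceed half the capacity and cannot share a break, forcing at least 7 commercial breaks.
At least 7 commercial breaks are required, but only 6 are allowed.

No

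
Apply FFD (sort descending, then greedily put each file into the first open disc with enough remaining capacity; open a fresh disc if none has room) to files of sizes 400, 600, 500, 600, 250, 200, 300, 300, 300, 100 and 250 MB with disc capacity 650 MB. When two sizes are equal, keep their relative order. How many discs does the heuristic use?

7

Sorted descending: 600, 600, 500, 400, 300, 300, 300, 250, 250, 200, 100.
  600 → disc 1 (new)  [load 600/650]
  600 → disc 2 (new)  [load 600/650]
  500 → disc 3 (new)  [load 500/650]
  400 → disc 4 (new)  [load 400/650]
  300 → disc 5 (new)  [load 300/650]
  300 → disc 5  [load 600/650]
  300 → disc 6 (new)  [load 300/650]
  250 → disc 4  [load 650/650]
  250 → disc 6  [load 550/650]
  200 → disc 7 (new)  [load 200/650]
  100 → disc 3  [load 600/650]
7 discs opened.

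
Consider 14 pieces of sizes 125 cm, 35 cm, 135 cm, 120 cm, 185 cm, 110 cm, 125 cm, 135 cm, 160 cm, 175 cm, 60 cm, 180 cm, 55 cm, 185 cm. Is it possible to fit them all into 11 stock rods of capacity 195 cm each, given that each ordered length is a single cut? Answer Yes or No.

Yes

A valid assignment using 11 stock rods:
  stock rod 1: 185 = 185
  stock rod 2: 185 = 185
  stock rod 3: 180 = 180
  stock rod 4: 175 = 175
  stock rod 5: 160 + 35 = 195
  stock rod 6: 135 + 60 = 195
  stock rod 7: 135 + 55 = 190
  stock rod 8: 125 = 125
  stock rod 9: 125 = 125
  stock rod 10: 120 = 120
  stock rod 11: 110 = 110
Every load is within 195 cm, so 11 stock rods suffice.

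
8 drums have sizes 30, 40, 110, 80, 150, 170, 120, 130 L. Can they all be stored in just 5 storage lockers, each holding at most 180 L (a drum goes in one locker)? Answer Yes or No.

Total = 830 L; ⌈830/180⌉ = 5.
The bound of 5 does not rule out 5, but exhaustive search shows no assignment into 5 storage lockers of capacity 180 L exists — the minimum is 6.

No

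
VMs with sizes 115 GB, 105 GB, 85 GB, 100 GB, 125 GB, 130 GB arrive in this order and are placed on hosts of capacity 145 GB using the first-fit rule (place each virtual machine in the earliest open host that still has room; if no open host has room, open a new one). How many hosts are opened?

6

  115 → host 1 (new)  [load 115/145]
  105 → host 2 (new)  [load 105/145]
  85 → host 3 (new)  [load 85/145]
  100 → host 4 (new)  [load 100/145]
  125 → host 5 (new)  [load 125/145]
  130 → host 6 (new)  [load 130/145]
6 hosts opened.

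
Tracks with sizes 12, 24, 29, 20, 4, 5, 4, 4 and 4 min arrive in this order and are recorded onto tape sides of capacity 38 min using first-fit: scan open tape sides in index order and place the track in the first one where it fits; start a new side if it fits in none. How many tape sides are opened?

  12 → side 1 (new)  [load 12/38]
  24 → side 1  [load 36/38]
  29 → side 2 (new)  [load 29/38]
  20 → side 3 (new)  [load 20/38]
  4 → side 2  [load 33/38]
  5 → side 2  [load 38/38]
  4 → side 3  [load 24/38]
  4 → side 3  [load 28/38]
  4 → side 3  [load 32/38]
3 tape sides opened.

3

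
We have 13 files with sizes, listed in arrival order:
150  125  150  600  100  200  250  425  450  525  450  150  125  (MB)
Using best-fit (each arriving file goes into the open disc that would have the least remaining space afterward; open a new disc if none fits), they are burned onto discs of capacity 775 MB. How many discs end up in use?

6

  150 → disc 1 (new)  [load 150/775]
  125 → disc 1  [load 275/775]
  150 → disc 1  [load 425/775]
  600 → disc 2 (new)  [load 600/775]
  100 → disc 2  [load 700/775]
  200 → disc 1  [load 625/775]
  250 → disc 3 (new)  [load 250/775]
  425 → disc 3  [load 675/775]
  450 → disc 4 (new)  [load 450/775]
  525 → disc 5 (new)  [load 525/775]
  450 → disc 6 (new)  [load 450/775]
  150 → disc 1  [load 775/775]
  125 → disc 5  [load 650/775]
6 discs opened.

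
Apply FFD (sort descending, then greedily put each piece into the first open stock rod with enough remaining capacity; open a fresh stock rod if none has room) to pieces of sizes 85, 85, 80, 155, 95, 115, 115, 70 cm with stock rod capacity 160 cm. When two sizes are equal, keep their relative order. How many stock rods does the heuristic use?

Sorted descending: 155, 115, 115, 95, 85, 85, 80, 70.
  155 → stock rod 1 (new)  [load 155/160]
  115 → stock rod 2 (new)  [load 115/160]
  115 → stock rod 3 (new)  [load 115/160]
  95 → stock rod 4 (new)  [load 95/160]
  85 → stock rod 5 (new)  [load 85/160]
  85 → stock rod 6 (new)  [load 85/160]
  80 → stock rod 7 (new)  [load 80/160]
  70 → stock rod 5  [load 155/160]
7 stock rods opened.

7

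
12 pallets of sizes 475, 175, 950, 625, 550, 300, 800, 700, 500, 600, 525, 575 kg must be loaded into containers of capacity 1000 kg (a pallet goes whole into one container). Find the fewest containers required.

9

Total = 950 + 800 + 700 + 625 + 600 + 575 + 550 + 525 + 500 + 475 + 300 + 175 = 6775 kg.
Lower bound: ⌈6775/1000⌉ = 7 containers.
Also, 8 pallets each exceed 500 kg, and no two of those can share a container, so at least 8 containers are needed.
A packing using 9 containers:
  container 1: 950 = 950
  container 2: 800 + 175 = 975
  container 3: 700 + 300 = 1000
  container 4: 625 = 625
  container 5: 600 = 600
  container 6: 575 = 575
  container 7: 550 = 550
  container 8: 525 + 475 = 1000
  container 9: 500 = 500
No arrangement into 8 containers stays within capacity, so 9 is optimal.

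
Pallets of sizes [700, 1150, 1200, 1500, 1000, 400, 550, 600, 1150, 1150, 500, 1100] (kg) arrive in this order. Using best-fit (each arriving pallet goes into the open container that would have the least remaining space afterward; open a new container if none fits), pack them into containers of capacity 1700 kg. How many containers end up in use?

  700 → container 1 (new)  [load 700/1700]
  1150 → container 2 (new)  [load 1150/1700]
  1200 → container 3 (new)  [load 1200/1700]
  1500 → container 4 (new)  [load 1500/1700]
  1000 → container 1  [load 1700/1700]
  400 → container 3  [load 1600/1700]
  550 → container 2  [load 1700/1700]
  600 → container 5 (new)  [load 600/1700]
  1150 → container 6 (new)  [load 1150/1700]
  1150 → container 7 (new)  [load 1150/1700]
  500 → container 6  [load 1650/1700]
  1100 → container 5  [load 1700/1700]
7 containers opened.

7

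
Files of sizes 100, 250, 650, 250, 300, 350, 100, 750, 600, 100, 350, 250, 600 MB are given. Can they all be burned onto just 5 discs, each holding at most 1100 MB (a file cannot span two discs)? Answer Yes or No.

Yes

A valid assignment using 5 discs:
  disc 1: 750 + 350 = 1100
  disc 2: 650 + 350 + 100 = 1100
  disc 3: 600 + 300 + 100 + 100 = 1100
  disc 4: 600 + 250 + 250 = 1100
  disc 5: 250 = 250
Every load is within 1100 MB, so 5 discs suffice.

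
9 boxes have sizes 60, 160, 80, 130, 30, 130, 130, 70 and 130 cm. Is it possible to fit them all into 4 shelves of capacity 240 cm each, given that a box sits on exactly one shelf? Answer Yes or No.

No

Total = 920 cm; ⌈920/240⌉ = 4.
5 boxes each exceed half the capacity and cannot share a shelf, forcing at least 5 shelves.
At least 5 shelves are required, but only 4 are allowed.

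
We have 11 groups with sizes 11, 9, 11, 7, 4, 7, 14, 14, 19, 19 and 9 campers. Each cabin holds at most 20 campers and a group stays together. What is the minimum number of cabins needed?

7

Total = 19 + 19 + 14 + 14 + 11 + 11 + 9 + 9 + 7 + 7 + 4 = 124 campers.
Lower bound: ⌈124/20⌉ = 7 cabins.
A packing using 7 cabins:
  cabin 1: 19 = 19
  cabin 2: 19 = 19
  cabin 3: 14 + 4 = 18
  cabin 4: 14 = 14
  cabin 5: 11 + 9 = 20
  cabin 6: 11 + 9 = 20
  cabin 7: 7 + 7 = 14
This matches the lower bound, so 7 is optimal.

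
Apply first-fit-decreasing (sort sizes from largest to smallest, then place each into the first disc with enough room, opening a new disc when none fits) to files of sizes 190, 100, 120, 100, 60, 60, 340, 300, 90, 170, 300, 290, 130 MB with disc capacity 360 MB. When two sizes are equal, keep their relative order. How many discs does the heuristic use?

7

Sorted descending: 340, 300, 300, 290, 190, 170, 130, 120, 100, 100, 90, 60, 60.
  340 → disc 1 (new)  [load 340/360]
  300 → disc 2 (new)  [load 300/360]
  300 → disc 3 (new)  [load 300/360]
  290 → disc 4 (new)  [load 290/360]
  190 → disc 5 (new)  [load 190/360]
  170 → disc 5  [load 360/360]
  130 → disc 6 (new)  [load 130/360]
  120 → disc 6  [load 250/360]
  100 → disc 6  [load 350/360]
  100 → disc 7 (new)  [load 100/360]
  90 → disc 7  [load 190/360]
  60 → disc 2  [load 360/360]
  60 → disc 3  [load 360/360]
7 discs opened.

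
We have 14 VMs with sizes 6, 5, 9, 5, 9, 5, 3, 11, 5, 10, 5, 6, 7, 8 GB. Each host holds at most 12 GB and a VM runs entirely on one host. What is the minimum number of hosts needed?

9

Total = 11 + 10 + 9 + 9 + 8 + 7 + 6 + 6 + 5 + 5 + 5 + 5 + 5 + 3 = 94 GB.
Lower bound: ⌈94/12⌉ = 8 hosts.
A packing using 9 hosts:
  host 1: 11 = 11
  host 2: 10 = 10
  host 3: 9 + 3 = 12
  host 4: 9 = 9
  host 5: 8 = 8
  host 6: 7 + 5 = 12
  host 7: 6 + 6 = 12
  host 8: 5 + 5 = 10
  host 9: 5 + 5 = 10
No arrangement into 8 hosts stays within capacity, so 9 is optimal.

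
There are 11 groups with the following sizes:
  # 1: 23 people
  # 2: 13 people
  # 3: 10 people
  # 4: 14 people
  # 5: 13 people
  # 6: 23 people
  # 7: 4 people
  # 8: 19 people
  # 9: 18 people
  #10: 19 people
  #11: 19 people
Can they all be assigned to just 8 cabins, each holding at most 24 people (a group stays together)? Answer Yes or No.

No

Total = 175 people; ⌈175/24⌉ = 8.
9 groups each exceed half the capacity and cannot share a cabin, forcing at least 9 cabins.
At least 9 cabins are required, but only 8 are allowed.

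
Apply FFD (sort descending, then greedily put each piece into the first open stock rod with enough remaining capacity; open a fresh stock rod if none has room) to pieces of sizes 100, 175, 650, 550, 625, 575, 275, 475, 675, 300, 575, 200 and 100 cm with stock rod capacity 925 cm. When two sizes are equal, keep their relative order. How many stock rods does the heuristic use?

Sorted descending: 675, 650, 625, 575, 575, 550, 475, 300, 275, 200, 175, 100, 100.
  675 → stock rod 1 (new)  [load 675/925]
  650 → stock rod 2 (new)  [load 650/925]
  625 → stock rod 3 (new)  [load 625/925]
  575 → stock rod 4 (new)  [load 575/925]
  575 → stock rod 5 (new)  [load 575/925]
  550 → stock rod 6 (new)  [load 550/925]
  475 → stock rod 7 (new)  [load 475/925]
  300 → stock rod 3  [load 925/925]
  275 → stock rod 2  [load 925/925]
  200 → stock rod 1  [load 875/925]
  175 → stock rod 4  [load 750/925]
  100 → stock rod 4  [load 850/925]
  100 → stock rod 5  [load 675/925]
7 stock rods opened.

7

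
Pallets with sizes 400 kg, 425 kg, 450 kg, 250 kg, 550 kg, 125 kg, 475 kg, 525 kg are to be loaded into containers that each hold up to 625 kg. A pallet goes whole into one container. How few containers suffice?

Total = 550 + 525 + 475 + 450 + 425 + 400 + 250 + 125 = 3200 kg.
Lower bound: ⌈3200/625⌉ = 6 containers.
A packing using 7 containers:
  container 1: 550 = 550
  container 2: 525 = 525
  container 3: 475 + 125 = 600
  container 4: 450 = 450
  container 5: 425 = 425
  container 6: 400 = 400
  container 7: 250 = 250
No arrangement into 6 containers stays within capacity, so 7 is optimal.

7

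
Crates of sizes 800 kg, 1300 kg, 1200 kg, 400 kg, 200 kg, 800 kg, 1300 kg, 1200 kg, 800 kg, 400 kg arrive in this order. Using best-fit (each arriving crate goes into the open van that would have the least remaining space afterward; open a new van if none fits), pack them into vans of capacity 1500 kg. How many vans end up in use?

  800 → van 1 (new)  [load 800/1500]
  1300 → van 2 (new)  [load 1300/1500]
  1200 → van 3 (new)  [load 1200/1500]
  400 → van 1  [load 1200/1500]
  200 → van 2  [load 1500/1500]
  800 → van 4 (new)  [load 800/1500]
  1300 → van 5 (new)  [load 1300/1500]
  1200 → van 6 (new)  [load 1200/1500]
  800 → van 7 (new)  [load 800/1500]
  400 → van 4  [load 1200/1500]
7 vans opened.

7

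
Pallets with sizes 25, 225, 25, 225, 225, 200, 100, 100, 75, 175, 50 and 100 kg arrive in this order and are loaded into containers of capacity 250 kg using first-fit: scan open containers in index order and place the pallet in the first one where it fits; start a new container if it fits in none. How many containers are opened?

7

  25 → container 1 (new)  [load 25/250]
  225 → container 1  [load 250/250]
  25 → container 2 (new)  [load 25/250]
  225 → container 2  [load 250/250]
  225 → container 3 (new)  [load 225/250]
  200 → container 4 (new)  [load 200/250]
  100 → container 5 (new)  [load 100/250]
  100 → container 5  [load 200/250]
  75 → container 6 (new)  [load 75/250]
  175 → container 6  [load 250/250]
  50 → container 4  [load 250/250]
  100 → container 7 (new)  [load 100/250]
7 containers opened.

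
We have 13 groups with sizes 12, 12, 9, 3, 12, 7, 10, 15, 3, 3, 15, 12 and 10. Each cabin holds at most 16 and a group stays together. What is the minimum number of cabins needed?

Total = 15 + 15 + 12 + 12 + 12 + 12 + 10 + 10 + 9 + 7 + 3 + 3 + 3 = 123.
Lower bound: ⌈123/16⌉ = 8 cabins.
Also, 9 groups each exceed 8, and no two of those can share a cabin, so at least 9 cabins are needed.
A packing using 9 cabins:
  cabin 1: 15 = 15
  cabin 2: 15 = 15
  cabin 3: 12 + 3 = 15
  cabin 4: 12 + 3 = 15
  cabin 5: 12 + 3 = 15
  cabin 6: 12 = 12
  cabin 7: 10 = 10
  cabin 8: 10 = 10
  cabin 9: 9 + 7 = 16
This matches the lower bound, so 9 is optimal.

9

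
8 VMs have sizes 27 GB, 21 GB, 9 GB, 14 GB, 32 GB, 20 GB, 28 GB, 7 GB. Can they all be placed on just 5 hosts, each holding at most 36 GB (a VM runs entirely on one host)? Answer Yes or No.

Yes

A valid assignment using 5 hosts:
  host 1: 32 = 32
  host 2: 28 + 7 = 35
  host 3: 27 + 9 = 36
  host 4: 21 + 14 = 35
  host 5: 20 = 20
Every load is within 36 GB, so 5 hosts suffice.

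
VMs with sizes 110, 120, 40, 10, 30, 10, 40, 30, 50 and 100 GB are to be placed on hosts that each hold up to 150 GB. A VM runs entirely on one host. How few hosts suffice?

4

Total = 120 + 110 + 100 + 50 + 40 + 40 + 30 + 30 + 10 + 10 = 540 GB.
Lower bound: ⌈540/150⌉ = 4 hosts.
A packing using 4 hosts:
  host 1: 120 + 30 = 150
  host 2: 110 + 40 = 150
  host 3: 100 + 50 = 150
  host 4: 40 + 30 + 10 + 10 = 90
This matches the lower bound, so 4 is optimal.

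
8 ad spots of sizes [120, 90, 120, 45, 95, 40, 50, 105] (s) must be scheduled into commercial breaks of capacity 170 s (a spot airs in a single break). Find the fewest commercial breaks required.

Total = 120 + 120 + 105 + 95 + 90 + 50 + 45 + 40 = 665 s.
Lower bound: ⌈665/170⌉ = 4 commercial breaks.
Also, 5 ad spots each exceed 85 s, and no two of those can share a break, so at least 5 commercial breaks are needed.
A packing using 5 commercial breaks:
  break 1: 120 + 50 = 170
  break 2: 120 + 45 = 165
  break 3: 105 + 40 = 145
  break 4: 95 = 95
  break 5: 90 = 90
This matches the lower bound, so 5 is optimal.

5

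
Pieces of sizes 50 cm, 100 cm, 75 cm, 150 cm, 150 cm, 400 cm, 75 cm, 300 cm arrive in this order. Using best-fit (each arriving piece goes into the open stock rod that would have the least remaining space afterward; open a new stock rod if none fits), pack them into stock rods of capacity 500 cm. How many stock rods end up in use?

3

  50 → stock rod 1 (new)  [load 50/500]
  100 → stock rod 1  [load 150/500]
  75 → stock rod 1  [load 225/500]
  150 → stock rod 1  [load 375/500]
  150 → stock rod 2 (new)  [load 150/500]
  400 → stock rod 3 (new)  [load 400/500]
  75 → stock rod 3  [load 475/500]
  300 → stock rod 2  [load 450/500]
3 stock rods opened.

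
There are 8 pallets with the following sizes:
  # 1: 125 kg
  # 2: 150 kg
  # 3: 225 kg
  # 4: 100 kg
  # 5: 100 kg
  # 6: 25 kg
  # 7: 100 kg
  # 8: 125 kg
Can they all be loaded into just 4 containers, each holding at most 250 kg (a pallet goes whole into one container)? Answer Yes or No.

Yes

A valid assignment using 4 containers:
  container 1: 225 + 25 = 250
  container 2: 150 + 100 = 250
  container 3: 125 + 125 = 250
  container 4: 100 + 100 = 200
Every load is within 250 kg, so 4 containers suffice.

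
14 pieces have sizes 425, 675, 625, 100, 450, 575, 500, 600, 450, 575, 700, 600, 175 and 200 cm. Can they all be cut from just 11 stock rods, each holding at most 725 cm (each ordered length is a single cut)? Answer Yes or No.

A valid assignment using 11 stock rods:
  stock rod 1: 700 = 700
  stock rod 2: 675 = 675
  stock rod 3: 625 + 100 = 725
  stock rod 4: 600 = 600
  stock rod 5: 600 = 600
  stock rod 6: 575 = 575
  stock rod 7: 575 = 575
  stock rod 8: 500 + 200 = 700
  stock rod 9: 450 + 175 = 625
  stock rod 10: 450 = 450
  stock rod 11: 425 = 425
Every load is within 725 cm, so 11 stock rods suffice.

Yes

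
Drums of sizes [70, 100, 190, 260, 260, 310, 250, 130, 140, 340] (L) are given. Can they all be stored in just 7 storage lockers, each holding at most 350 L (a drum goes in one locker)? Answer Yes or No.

Yes

A valid assignment using 7 storage lockers:
  locker 1: 340 = 340
  locker 2: 310 = 310
  locker 3: 260 + 70 = 330
  locker 4: 260 = 260
  locker 5: 250 + 100 = 350
  locker 6: 190 + 140 = 330
  locker 7: 130 = 130
Every load is within 350 L, so 7 storage lockers suffice.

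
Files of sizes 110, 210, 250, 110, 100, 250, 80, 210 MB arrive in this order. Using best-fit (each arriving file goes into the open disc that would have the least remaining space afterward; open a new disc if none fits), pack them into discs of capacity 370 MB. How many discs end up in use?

  110 → disc 1 (new)  [load 110/370]
  210 → disc 1  [load 320/370]
  250 → disc 2 (new)  [load 250/370]
  110 → disc 2  [load 360/370]
  100 → disc 3 (new)  [load 100/370]
  250 → disc 3  [load 350/370]
  80 → disc 4 (new)  [load 80/370]
  210 → disc 4  [load 290/370]
4 discs opened.

4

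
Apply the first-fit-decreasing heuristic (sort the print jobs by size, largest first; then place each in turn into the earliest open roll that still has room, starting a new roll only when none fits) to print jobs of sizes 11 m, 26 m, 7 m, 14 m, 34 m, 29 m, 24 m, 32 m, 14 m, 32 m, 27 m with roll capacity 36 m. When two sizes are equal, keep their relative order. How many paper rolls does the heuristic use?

Sorted descending: 34, 32, 32, 29, 27, 26, 24, 14, 14, 11, 7.
  34 → roll 1 (new)  [load 34/36]
  32 → roll 2 (new)  [load 32/36]
  32 → roll 3 (new)  [load 32/36]
  29 → roll 4 (new)  [load 29/36]
  27 → roll 5 (new)  [load 27/36]
  26 → roll 6 (new)  [load 26/36]
  24 → roll 7 (new)  [load 24/36]
  14 → roll 8 (new)  [load 14/36]
  14 → roll 8  [load 28/36]
  11 → roll 7  [load 35/36]
  7 → roll 4  [load 36/36]
8 paper rolls opened.

8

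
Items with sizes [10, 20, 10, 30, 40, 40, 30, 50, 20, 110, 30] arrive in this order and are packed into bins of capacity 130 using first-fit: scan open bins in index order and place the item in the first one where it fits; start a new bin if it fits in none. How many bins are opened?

  10 → bin 1 (new)  [load 10/130]
  20 → bin 1  [load 30/130]
  10 → bin 1  [load 40/130]
  30 → bin 1  [load 70/130]
  40 → bin 1  [load 110/130]
  40 → bin 2 (new)  [load 40/130]
  30 → bin 2  [load 70/130]
  50 → bin 2  [load 120/130]
  20 → bin 1  [load 130/130]
  110 → bin 3 (new)  [load 110/130]
  30 → bin 4 (new)  [load 30/130]
4 bins opened.

4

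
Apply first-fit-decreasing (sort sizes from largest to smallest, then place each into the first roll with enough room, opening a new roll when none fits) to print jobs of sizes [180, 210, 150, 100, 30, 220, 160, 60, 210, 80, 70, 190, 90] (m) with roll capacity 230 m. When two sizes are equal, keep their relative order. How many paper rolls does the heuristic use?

Sorted descending: 220, 210, 210, 190, 180, 160, 150, 100, 90, 80, 70, 60, 30.
  220 → roll 1 (new)  [load 220/230]
  210 → roll 2 (new)  [load 210/230]
  210 → roll 3 (new)  [load 210/230]
  190 → roll 4 (new)  [load 190/230]
  180 → roll 5 (new)  [load 180/230]
  160 → roll 6 (new)  [load 160/230]
  150 → roll 7 (new)  [load 150/230]
  100 → roll 8 (new)  [load 100/230]
  90 → roll 8  [load 190/230]
  80 → roll 7  [load 230/230]
  70 → roll 6  [load 230/230]
  60 → roll 9 (new)  [load 60/230]
  30 → roll 4  [load 220/230]
9 paper rolls opened.

9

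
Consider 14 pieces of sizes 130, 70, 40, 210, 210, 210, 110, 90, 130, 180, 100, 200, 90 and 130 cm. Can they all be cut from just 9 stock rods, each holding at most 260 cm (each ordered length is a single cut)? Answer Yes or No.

A valid assignment using 9 stock rods:
  stock rod 1: 210 + 40 = 250
  stock rod 2: 210 = 210
  stock rod 3: 210 = 210
  stock rod 4: 200 = 200
  stock rod 5: 180 + 70 = 250
  stock rod 6: 130 + 130 = 260
  stock rod 7: 130 + 110 = 240
  stock rod 8: 100 + 90 = 190
  stock rod 9: 90 = 90
Every load is within 260 cm, so 9 stock rods suffice.

Yes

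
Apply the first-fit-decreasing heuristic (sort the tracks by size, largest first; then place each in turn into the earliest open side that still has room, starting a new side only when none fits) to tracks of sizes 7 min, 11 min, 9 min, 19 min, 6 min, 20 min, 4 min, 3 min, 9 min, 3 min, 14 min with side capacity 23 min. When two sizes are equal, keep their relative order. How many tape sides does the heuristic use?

Sorted descending: 20, 19, 14, 11, 9, 9, 7, 6, 4, 3, 3.
  20 → side 1 (new)  [load 20/23]
  19 → side 2 (new)  [load 19/23]
  14 → side 3 (new)  [load 14/23]
  11 → side 4 (new)  [load 11/23]
  9 → side 3  [load 23/23]
  9 → side 4  [load 20/23]
  7 → side 5 (new)  [load 7/23]
  6 → side 5  [load 13/23]
  4 → side 2  [load 23/23]
  3 → side 1  [load 23/23]
  3 → side 4  [load 23/23]
5 tape sides opened.

5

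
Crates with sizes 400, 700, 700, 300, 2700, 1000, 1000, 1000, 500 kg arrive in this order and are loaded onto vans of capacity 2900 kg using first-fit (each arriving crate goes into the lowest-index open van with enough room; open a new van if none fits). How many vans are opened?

  400 → van 1 (new)  [load 400/2900]
  700 → van 1  [load 1100/2900]
  700 → van 1  [load 1800/2900]
  300 → van 1  [load 2100/2900]
  2700 → van 2 (new)  [load 2700/2900]
  1000 → van 3 (new)  [load 1000/2900]
  1000 → van 3  [load 2000/2900]
  1000 → van 4 (new)  [load 1000/2900]
  500 → van 1  [load 2600/2900]
4 vans opened.

4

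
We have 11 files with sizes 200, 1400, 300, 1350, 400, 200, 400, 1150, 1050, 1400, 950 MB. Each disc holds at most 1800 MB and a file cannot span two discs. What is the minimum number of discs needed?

6

Total = 1400 + 1400 + 1350 + 1150 + 1050 + 950 + 400 + 400 + 300 + 200 + 200 = 8800 MB.
Lower bound: ⌈8800/1800⌉ = 5 discs.
Also, 6 files each exceed 900 MB, and no two of those can share a disc, so at least 6 discs are needed.
A packing using 6 discs:
  disc 1: 1400 + 400 = 1800
  disc 2: 1400 + 400 = 1800
  disc 3: 1350 + 300 = 1650
  disc 4: 1150 + 200 + 200 = 1550
  disc 5: 1050 = 1050
  disc 6: 950 = 950
This matches the lower bound, so 6 is optimal.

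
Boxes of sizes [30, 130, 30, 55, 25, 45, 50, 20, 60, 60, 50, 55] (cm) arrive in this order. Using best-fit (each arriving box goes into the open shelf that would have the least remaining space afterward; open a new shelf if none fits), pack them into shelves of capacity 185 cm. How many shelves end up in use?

  30 → shelf 1 (new)  [load 30/185]
  130 → shelf 1  [load 160/185]
  30 → shelf 2 (new)  [load 30/185]
  55 → shelf 2  [load 85/185]
  25 → shelf 1  [load 185/185]
  45 → shelf 2  [load 130/185]
  50 → shelf 2  [load 180/185]
  20 → shelf 3 (new)  [load 20/185]
  60 → shelf 3  [load 80/185]
  60 → shelf 3  [load 140/185]
  50 → shelf 4 (new)  [load 50/185]
  55 → shelf 4  [load 105/185]
4 shelves opened.

4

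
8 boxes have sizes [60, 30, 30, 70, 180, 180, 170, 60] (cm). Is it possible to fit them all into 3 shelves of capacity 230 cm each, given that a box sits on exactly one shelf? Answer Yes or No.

Total = 780 cm; ⌈780/230⌉ = 4.
At least 4 shelves are required, but only 3 are allowed.

No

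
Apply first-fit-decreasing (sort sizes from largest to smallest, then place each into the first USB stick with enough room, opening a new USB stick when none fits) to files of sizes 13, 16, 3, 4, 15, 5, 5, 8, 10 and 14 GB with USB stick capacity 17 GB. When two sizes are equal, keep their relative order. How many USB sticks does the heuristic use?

Sorted descending: 16, 15, 14, 13, 10, 8, 5, 5, 4, 3.
  16 → USB stick 1 (new)  [load 16/17]
  15 → USB stick 2 (new)  [load 15/17]
  14 → USB stick 3 (new)  [load 14/17]
  13 → USB stick 4 (new)  [load 13/17]
  10 → USB stick 5 (new)  [load 10/17]
  8 → USB stick 6 (new)  [load 8/17]
  5 → USB stick 5  [load 15/17]
  5 → USB stick 6  [load 13/17]
  4 → USB stick 4  [load 17/17]
  3 → USB stick 3  [load 17/17]
6 USB sticks opened.

6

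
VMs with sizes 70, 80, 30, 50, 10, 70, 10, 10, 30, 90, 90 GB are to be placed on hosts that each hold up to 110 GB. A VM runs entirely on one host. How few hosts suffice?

6

Total = 90 + 90 + 80 + 70 + 70 + 50 + 30 + 30 + 10 + 10 + 10 = 540 GB.
Lower bound: ⌈540/110⌉ = 5 hosts.
A packing using 6 hosts:
  host 1: 90 + 10 + 10 = 110
  host 2: 90 + 10 = 100
  host 3: 80 + 30 = 110
  host 4: 70 + 30 = 100
  host 5: 70 = 70
  host 6: 50 = 50
No arrangement into 5 hosts stays within capacity, so 6 is optimal.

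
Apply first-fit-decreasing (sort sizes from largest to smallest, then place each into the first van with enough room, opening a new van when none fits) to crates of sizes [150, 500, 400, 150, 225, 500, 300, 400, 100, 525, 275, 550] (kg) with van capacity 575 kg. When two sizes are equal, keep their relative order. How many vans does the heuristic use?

8

Sorted descending: 550, 525, 500, 500, 400, 400, 300, 275, 225, 150, 150, 100.
  550 → van 1 (new)  [load 550/575]
  525 → van 2 (new)  [load 525/575]
  500 → van 3 (new)  [load 500/575]
  500 → van 4 (new)  [load 500/575]
  400 → van 5 (new)  [load 400/575]
  400 → van 6 (new)  [load 400/575]
  300 → van 7 (new)  [load 300/575]
  275 → van 7  [load 575/575]
  225 → van 8 (new)  [load 225/575]
  150 → van 5  [load 550/575]
  150 → van 6  [load 550/575]
  100 → van 8  [load 325/575]
8 vans opened.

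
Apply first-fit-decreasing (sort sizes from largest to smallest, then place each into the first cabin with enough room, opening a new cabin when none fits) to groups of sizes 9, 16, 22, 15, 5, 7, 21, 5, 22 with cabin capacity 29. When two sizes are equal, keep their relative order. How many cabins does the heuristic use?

Sorted descending: 22, 22, 21, 16, 15, 9, 7, 5, 5.
  22 → cabin 1 (new)  [load 22/29]
  22 → cabin 2 (new)  [load 22/29]
  21 → cabin 3 (new)  [load 21/29]
  16 → cabin 4 (new)  [load 16/29]
  15 → cabin 5 (new)  [load 15/29]
  9 → cabin 4  [load 25/29]
  7 → cabin 1  [load 29/29]
  5 → cabin 2  [load 27/29]
  5 → cabin 3  [load 26/29]
5 cabins opened.

5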